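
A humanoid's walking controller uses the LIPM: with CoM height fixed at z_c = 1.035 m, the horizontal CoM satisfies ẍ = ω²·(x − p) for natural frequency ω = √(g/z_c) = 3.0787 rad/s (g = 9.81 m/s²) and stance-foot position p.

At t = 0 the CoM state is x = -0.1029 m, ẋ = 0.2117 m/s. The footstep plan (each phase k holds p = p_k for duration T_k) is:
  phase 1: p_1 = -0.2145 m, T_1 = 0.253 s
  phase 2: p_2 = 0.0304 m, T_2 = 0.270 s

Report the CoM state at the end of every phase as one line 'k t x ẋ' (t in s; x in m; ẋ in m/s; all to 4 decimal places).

1 0.2530 -0.0082 0.5747
2 0.5230 0.1514 0.6746

phase 1: p=-0.2145, T=0.253, ωT=0.778911, cosh=1.319002, sinh=0.860096; start (x,ẋ)=(-0.102900, 0.211700) → end (x,ẋ)=(-0.008157, 0.574747)
phase 2: p=0.0304, T=0.270, ωT=0.831249, cosh=1.365845, sinh=0.930340; start (x,ẋ)=(-0.008157, 0.574747) → end (x,ẋ)=(0.151418, 0.674580)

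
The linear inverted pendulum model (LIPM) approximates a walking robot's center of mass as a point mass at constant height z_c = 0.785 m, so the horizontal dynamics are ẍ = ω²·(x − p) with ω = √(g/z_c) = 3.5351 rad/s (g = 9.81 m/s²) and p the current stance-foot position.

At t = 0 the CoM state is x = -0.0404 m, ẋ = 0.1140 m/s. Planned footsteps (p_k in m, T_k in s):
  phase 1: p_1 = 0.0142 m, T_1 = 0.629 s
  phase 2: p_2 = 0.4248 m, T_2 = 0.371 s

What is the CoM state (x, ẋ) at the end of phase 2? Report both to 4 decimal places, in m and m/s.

x = -0.7771, ẋ = -3.8489

phase 1: p=0.0142, T=0.629, ωT=2.223578, cosh=4.674277, sinh=4.566056; start (x,ẋ)=(-0.040400, 0.114000) → end (x,ẋ)=(-0.093769, -0.348456)
phase 2: p=0.4248, T=0.371, ωT=1.311522, cosh=1.990614, sinh=1.721205; start (x,ẋ)=(-0.093769, -0.348456) → end (x,ẋ)=(-0.777131, -3.848945)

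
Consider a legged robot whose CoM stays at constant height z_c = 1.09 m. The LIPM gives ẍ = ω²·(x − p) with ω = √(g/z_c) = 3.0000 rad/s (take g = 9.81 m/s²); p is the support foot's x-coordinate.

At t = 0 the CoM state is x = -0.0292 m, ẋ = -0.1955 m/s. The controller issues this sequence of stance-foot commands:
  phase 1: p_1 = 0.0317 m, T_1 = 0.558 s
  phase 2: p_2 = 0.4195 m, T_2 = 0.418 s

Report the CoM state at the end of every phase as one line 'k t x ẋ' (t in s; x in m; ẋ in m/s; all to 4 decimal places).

1 0.5580 -0.3041 -1.0098
2 0.9760 -1.4933 -5.4071

phase 1: p=0.0317, T=0.558, ωT=1.674000, cosh=2.760477, sinh=2.572982; start (x,ẋ)=(-0.029200, -0.195500) → end (x,ẋ)=(-0.304086, -1.009757)
phase 2: p=0.4195, T=0.418, ωT=1.254000, cosh=1.894847, sinh=1.609486; start (x,ẋ)=(-0.304086, -1.009757) → end (x,ẋ)=(-1.493314, -5.407137)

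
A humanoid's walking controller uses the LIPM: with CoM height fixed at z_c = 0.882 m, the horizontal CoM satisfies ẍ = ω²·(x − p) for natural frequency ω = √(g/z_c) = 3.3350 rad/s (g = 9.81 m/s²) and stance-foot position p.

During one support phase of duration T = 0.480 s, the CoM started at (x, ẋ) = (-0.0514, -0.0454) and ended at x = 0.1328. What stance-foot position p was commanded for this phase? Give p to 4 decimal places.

p = -0.1885

ωT = 3.3350·0.480 = 1.600800; cosh(ωT) = 2.579366, sinh(ωT) = 2.377631
x(T) = p + (x₀−p)·cosh(ωT) + (ẋ₀/ω)·sinh(ωT) ⇒ p·(1 − cosh) = x(T) − x₀·cosh − (ẋ₀/ω)·sinh
numerator   = 0.1328 − (-0.0514)·2.579366 − (-0.0454/3.3350)·2.377631 = 0.297747
denominator = 1 − 2.579366 = -1.579366
p = 0.297747 / -1.579366 = -0.1885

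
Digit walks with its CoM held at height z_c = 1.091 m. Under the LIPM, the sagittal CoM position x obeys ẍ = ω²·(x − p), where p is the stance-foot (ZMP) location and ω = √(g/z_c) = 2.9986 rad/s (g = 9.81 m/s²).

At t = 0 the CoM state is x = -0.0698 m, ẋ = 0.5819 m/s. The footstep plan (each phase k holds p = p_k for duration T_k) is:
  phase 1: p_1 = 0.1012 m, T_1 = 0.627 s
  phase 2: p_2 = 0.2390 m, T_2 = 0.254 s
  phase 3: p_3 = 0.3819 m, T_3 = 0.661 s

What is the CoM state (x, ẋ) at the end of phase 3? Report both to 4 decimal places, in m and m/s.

phase 1: p=0.1012, T=0.627, ωT=1.880122, cosh=3.353439, sinh=3.200867; start (x,ẋ)=(-0.069800, 0.581900) → end (x,ẋ)=(0.148913, 0.310087)
phase 2: p=0.2390, T=0.254, ωT=0.761644, cosh=1.304347, sinh=0.837449; start (x,ẋ)=(0.148913, 0.310087) → end (x,ẋ)=(0.208097, 0.178238)
phase 3: p=0.3819, T=0.661, ωT=1.982075, cosh=3.697784, sinh=3.560001; start (x,ẋ)=(0.208097, 0.178238) → end (x,ẋ)=(-0.049178, -1.196263)

x = -0.0492, ẋ = -1.1963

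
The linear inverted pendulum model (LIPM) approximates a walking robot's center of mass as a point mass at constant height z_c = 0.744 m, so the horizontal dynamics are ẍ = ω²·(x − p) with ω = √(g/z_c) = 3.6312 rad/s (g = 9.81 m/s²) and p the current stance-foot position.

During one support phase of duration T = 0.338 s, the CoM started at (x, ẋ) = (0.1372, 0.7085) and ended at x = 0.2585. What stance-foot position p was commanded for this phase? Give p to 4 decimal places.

ωT = 3.6312·0.338 = 1.227346; cosh(ωT) = 1.852615, sinh(ωT) = 1.559545
x(T) = p + (x₀−p)·cosh(ωT) + (ẋ₀/ω)·sinh(ωT) ⇒ p·(1 − cosh) = x(T) − x₀·cosh − (ẋ₀/ω)·sinh
numerator   = 0.2585 − (0.1372)·1.852615 − (0.7085/3.6312)·1.559545 = -0.299969
denominator = 1 − 1.852615 = -0.852615
p = -0.299969 / -0.852615 = 0.3518

p = 0.3518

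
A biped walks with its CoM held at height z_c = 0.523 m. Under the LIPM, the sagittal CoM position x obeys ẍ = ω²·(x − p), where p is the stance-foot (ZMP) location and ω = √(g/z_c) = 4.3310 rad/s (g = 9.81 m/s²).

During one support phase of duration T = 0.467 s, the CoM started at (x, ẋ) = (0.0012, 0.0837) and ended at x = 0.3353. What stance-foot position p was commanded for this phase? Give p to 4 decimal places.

p = -0.0910

ωT = 4.3310·0.467 = 2.022577; cosh(ωT) = 3.845045, sinh(ωT) = 3.712731
x(T) = p + (x₀−p)·cosh(ωT) + (ẋ₀/ω)·sinh(ωT) ⇒ p·(1 − cosh) = x(T) − x₀·cosh − (ẋ₀/ω)·sinh
numerator   = 0.3353 − (0.0012)·3.845045 − (0.0837/4.3310)·3.712731 = 0.258934
denominator = 1 − 3.845045 = -2.845045
p = 0.258934 / -2.845045 = -0.0910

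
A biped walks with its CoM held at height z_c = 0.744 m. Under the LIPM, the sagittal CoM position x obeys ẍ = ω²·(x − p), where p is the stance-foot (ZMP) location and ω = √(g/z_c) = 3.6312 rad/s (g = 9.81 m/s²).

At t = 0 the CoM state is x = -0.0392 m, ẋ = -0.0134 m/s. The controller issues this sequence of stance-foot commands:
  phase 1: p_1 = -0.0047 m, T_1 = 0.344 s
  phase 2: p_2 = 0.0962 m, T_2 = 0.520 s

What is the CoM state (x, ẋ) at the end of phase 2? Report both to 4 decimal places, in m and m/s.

phase 1: p=-0.0047, T=0.344, ωT=1.249133, cosh=1.887035, sinh=1.600282; start (x,ẋ)=(-0.039200, -0.013400) → end (x,ẋ)=(-0.075708, -0.225764)
phase 2: p=0.0962, T=0.520, ωT=1.888224, cosh=3.379482, sinh=3.228141; start (x,ẋ)=(-0.075708, -0.225764) → end (x,ẋ)=(-0.685465, -2.778077)

x = -0.6855, ẋ = -2.7781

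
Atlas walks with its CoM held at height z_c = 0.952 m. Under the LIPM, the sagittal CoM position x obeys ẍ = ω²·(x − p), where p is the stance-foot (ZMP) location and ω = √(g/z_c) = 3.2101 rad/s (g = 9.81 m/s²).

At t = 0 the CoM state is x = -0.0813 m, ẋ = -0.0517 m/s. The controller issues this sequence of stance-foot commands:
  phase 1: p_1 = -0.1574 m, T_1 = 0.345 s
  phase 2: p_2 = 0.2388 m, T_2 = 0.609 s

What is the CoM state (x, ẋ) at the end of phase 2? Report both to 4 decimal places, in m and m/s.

x = -0.5451, ẋ = -2.3500

phase 1: p=-0.1574, T=0.345, ωT=1.107484, cosh=1.678562, sinh=1.348173; start (x,ẋ)=(-0.081300, -0.051700) → end (x,ẋ)=(-0.051374, 0.242562)
phase 2: p=0.2388, T=0.609, ωT=1.954951, cosh=3.602572, sinh=3.461000; start (x,ẋ)=(-0.051374, 0.242562) → end (x,ẋ)=(-0.545054, -2.350037)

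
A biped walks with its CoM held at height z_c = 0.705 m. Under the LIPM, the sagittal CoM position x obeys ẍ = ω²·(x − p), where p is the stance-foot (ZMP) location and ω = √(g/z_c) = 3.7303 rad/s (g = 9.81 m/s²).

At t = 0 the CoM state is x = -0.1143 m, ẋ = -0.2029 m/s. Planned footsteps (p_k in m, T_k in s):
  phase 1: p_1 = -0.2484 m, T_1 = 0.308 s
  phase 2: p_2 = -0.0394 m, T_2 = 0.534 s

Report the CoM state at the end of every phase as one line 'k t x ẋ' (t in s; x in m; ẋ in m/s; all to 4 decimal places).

1 0.3080 -0.0928 0.3576
2 0.8420 0.1060 0.6185

phase 1: p=-0.2484, T=0.308, ωT=1.148932, cosh=1.735899, sinh=1.418924; start (x,ẋ)=(-0.114300, -0.202900) → end (x,ẋ)=(-0.092795, 0.357579)
phase 2: p=-0.0394, T=0.534, ωT=1.991980, cosh=3.733230, sinh=3.596805; start (x,ẋ)=(-0.092795, 0.357579) → end (x,ẋ)=(0.106048, 0.618520)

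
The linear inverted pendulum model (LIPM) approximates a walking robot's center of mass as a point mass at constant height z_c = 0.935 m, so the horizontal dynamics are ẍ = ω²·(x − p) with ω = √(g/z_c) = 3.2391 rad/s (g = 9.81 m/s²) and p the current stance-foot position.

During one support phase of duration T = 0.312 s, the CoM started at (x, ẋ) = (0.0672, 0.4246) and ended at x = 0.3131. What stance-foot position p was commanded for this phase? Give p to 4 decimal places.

ωT = 3.2391·0.312 = 1.010599; cosh(ωT) = 1.555624, sinh(ωT) = 1.191623
x(T) = p + (x₀−p)·cosh(ωT) + (ẋ₀/ω)·sinh(ωT) ⇒ p·(1 − cosh) = x(T) − x₀·cosh − (ẋ₀/ω)·sinh
numerator   = 0.3131 − (0.0672)·1.555624 − (0.4246/3.2391)·1.191623 = 0.052357
denominator = 1 − 1.555624 = -0.555624
p = 0.052357 / -0.555624 = -0.0942

p = -0.0942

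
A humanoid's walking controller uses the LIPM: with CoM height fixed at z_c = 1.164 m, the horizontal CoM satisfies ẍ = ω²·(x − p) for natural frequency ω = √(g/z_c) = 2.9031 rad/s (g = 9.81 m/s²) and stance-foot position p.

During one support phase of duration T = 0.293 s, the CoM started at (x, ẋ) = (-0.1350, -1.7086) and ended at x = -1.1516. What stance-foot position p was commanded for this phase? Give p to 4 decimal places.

p = 1.0454

ωT = 2.9031·0.293 = 0.850608; cosh(ωT) = 1.384113, sinh(ωT) = 0.956958
x(T) = p + (x₀−p)·cosh(ωT) + (ẋ₀/ω)·sinh(ωT) ⇒ p·(1 − cosh) = x(T) − x₀·cosh − (ẋ₀/ω)·sinh
numerator   = -1.1516 − (-0.1350)·1.384113 − (-1.7086/2.9031)·0.956958 = -0.401534
denominator = 1 − 1.384113 = -0.384113
p = -0.401534 / -0.384113 = 1.0454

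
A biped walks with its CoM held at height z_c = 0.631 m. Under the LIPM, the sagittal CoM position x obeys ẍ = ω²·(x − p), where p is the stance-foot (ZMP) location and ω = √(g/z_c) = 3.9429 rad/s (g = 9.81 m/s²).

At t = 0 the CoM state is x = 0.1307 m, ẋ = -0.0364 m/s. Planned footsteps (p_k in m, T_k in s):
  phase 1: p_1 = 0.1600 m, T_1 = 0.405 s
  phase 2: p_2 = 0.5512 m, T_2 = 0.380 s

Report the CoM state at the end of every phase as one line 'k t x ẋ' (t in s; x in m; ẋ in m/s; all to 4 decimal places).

phase 1: p=0.1600, T=0.405, ωT=1.596874, cosh=2.570052, sinh=2.367524; start (x,ẋ)=(0.130700, -0.036400) → end (x,ẋ)=(0.062841, -0.367063)
phase 2: p=0.5512, T=0.380, ωT=1.498302, cosh=2.348797, sinh=2.125288; start (x,ẋ)=(0.062841, -0.367063) → end (x,ẋ)=(-0.793709, -4.954506)

1 0.4050 0.0628 -0.3671
2 0.7850 -0.7937 -4.9545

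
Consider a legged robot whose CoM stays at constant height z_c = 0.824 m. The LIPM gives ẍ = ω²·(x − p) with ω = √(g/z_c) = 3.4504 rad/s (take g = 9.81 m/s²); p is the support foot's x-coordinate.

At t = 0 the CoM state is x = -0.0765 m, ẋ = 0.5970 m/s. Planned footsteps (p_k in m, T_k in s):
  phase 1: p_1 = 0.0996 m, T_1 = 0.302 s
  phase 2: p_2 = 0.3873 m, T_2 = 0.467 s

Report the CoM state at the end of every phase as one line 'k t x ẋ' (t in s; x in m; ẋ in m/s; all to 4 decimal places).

phase 1: p=0.0996, T=0.302, ωT=1.042021, cosh=1.593841, sinh=1.241099; start (x,ẋ)=(-0.076500, 0.597000) → end (x,ẋ)=(0.033664, 0.197412)
phase 2: p=0.3873, T=0.467, ωT=1.611337, cosh=2.604562, sinh=2.404941; start (x,ẋ)=(0.033664, 0.197412) → end (x,ẋ)=(-0.396170, -2.420305)

1 0.3020 0.0337 0.1974
2 0.7690 -0.3962 -2.4203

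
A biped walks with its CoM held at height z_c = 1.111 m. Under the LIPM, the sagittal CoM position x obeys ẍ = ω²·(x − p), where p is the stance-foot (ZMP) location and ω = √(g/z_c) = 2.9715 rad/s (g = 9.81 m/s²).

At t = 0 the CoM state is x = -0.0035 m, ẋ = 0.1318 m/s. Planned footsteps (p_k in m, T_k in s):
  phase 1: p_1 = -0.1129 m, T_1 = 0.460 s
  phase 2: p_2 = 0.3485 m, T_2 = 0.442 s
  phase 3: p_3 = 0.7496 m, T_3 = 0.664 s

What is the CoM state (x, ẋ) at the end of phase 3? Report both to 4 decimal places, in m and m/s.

x = 1.1674, ẋ = 1.4565

phase 1: p=-0.1129, T=0.460, ωT=1.366890, cosh=2.089015, sinh=1.834116; start (x,ẋ)=(-0.003500, 0.131800) → end (x,ẋ)=(0.196990, 0.871570)
phase 2: p=0.3485, T=0.442, ωT=1.313403, cosh=1.993855, sinh=1.724952; start (x,ẋ)=(0.196990, 0.871570) → end (x,ẋ)=(0.552356, 0.961191)
phase 3: p=0.7496, T=0.664, ωT=1.973076, cosh=3.665898, sinh=3.526869; start (x,ẋ)=(0.552356, 0.961191) → end (x,ẋ)=(1.167361, 1.456495)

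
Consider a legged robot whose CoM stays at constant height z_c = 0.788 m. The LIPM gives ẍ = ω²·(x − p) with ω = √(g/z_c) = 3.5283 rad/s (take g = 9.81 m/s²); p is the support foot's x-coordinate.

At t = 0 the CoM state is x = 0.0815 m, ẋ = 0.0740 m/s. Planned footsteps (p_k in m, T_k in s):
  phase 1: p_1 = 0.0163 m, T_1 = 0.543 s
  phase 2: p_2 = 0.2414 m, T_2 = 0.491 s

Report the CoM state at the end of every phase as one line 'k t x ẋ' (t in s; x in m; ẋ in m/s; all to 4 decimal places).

phase 1: p=0.0163, T=0.543, ωT=1.915867, cosh=3.470020, sinh=3.322805; start (x,ẋ)=(0.081500, 0.074000) → end (x,ẋ)=(0.312235, 1.021177)
phase 2: p=0.2414, T=0.491, ωT=1.732395, cosh=2.915521, sinh=2.738660; start (x,ẋ)=(0.312235, 1.021177) → end (x,ẋ)=(1.240558, 3.661731)

1 0.5430 0.3122 1.0212
2 1.0340 1.2406 3.6617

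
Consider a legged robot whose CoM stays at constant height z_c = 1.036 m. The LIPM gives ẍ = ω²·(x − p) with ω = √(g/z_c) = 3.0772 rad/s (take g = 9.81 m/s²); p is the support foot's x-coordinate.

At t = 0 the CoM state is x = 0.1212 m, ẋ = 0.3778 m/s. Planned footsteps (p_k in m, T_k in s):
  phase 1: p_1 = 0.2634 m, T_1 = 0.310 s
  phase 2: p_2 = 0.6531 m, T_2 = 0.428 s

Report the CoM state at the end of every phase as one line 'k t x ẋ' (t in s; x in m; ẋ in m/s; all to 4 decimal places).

phase 1: p=0.2634, T=0.310, ωT=0.953932, cosh=1.490560, sinh=1.105337; start (x,ẋ)=(0.121200, 0.377800) → end (x,ẋ)=(0.187149, 0.079463)
phase 2: p=0.6531, T=0.428, ωT=1.317042, cosh=2.000145, sinh=1.732218; start (x,ẋ)=(0.187149, 0.079463) → end (x,ẋ)=(-0.234139, -2.324760)

1 0.3100 0.1871 0.0795
2 0.7380 -0.2341 -2.3248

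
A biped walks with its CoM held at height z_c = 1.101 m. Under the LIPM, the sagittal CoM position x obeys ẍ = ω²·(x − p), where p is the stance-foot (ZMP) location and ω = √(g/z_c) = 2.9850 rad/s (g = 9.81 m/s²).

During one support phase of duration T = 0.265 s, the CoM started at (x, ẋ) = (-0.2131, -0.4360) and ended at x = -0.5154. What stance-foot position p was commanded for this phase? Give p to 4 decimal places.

p = 0.3159

ωT = 2.9850·0.265 = 0.791025; cosh(ωT) = 1.329518, sinh(ωT) = 0.876138
x(T) = p + (x₀−p)·cosh(ωT) + (ẋ₀/ω)·sinh(ωT) ⇒ p·(1 − cosh) = x(T) − x₀·cosh − (ẋ₀/ω)·sinh
numerator   = -0.5154 − (-0.2131)·1.329518 − (-0.4360/2.9850)·0.876138 = -0.104108
denominator = 1 − 1.329518 = -0.329518
p = -0.104108 / -0.329518 = 0.3159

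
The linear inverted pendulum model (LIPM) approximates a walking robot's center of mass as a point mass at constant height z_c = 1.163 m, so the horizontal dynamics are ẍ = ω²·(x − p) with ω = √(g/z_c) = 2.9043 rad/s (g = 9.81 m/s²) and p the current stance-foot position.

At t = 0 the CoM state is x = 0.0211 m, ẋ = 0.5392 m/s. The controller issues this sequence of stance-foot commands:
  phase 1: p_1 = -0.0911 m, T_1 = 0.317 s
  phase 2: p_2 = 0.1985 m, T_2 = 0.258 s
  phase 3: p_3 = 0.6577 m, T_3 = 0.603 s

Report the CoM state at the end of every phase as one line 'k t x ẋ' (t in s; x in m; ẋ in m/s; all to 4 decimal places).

phase 1: p=-0.0911, T=0.317, ωT=0.920663, cosh=1.454605, sinh=1.056350; start (x,ẋ)=(0.021100, 0.539200) → end (x,ẋ)=(0.268224, 1.128548)
phase 2: p=0.1985, T=0.258, ωT=0.749309, cosh=1.294116, sinh=0.821423; start (x,ẋ)=(0.268224, 1.128548) → end (x,ẋ)=(0.607918, 1.626809)
phase 3: p=0.6577, T=0.603, ωT=1.751293, cosh=2.967799, sinh=2.794249; start (x,ẋ)=(0.607918, 1.626809) → end (x,ẋ)=(2.075123, 4.424045)

1 0.3170 0.2682 1.1285
2 0.5750 0.6079 1.6268
3 1.1780 2.0751 4.4240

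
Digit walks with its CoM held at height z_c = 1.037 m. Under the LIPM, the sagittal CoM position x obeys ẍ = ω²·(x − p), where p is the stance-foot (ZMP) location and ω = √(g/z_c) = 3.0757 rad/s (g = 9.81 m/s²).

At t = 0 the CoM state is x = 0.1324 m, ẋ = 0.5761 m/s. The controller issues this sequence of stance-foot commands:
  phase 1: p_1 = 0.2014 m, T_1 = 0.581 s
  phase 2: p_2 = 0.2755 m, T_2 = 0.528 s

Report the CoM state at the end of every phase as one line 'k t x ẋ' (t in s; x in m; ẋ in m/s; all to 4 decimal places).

1 0.5810 0.5332 1.1524
2 1.1090 1.8680 4.9690

phase 1: p=0.2014, T=0.581, ωT=1.786982, cosh=3.069433, sinh=2.901968; start (x,ẋ)=(0.132400, 0.576100) → end (x,ẋ)=(0.533168, 1.152435)
phase 2: p=0.2755, T=0.528, ωT=1.623970, cosh=2.635152, sinh=2.438037; start (x,ẋ)=(0.533168, 1.152435) → end (x,ẋ)=(1.868003, 4.969009)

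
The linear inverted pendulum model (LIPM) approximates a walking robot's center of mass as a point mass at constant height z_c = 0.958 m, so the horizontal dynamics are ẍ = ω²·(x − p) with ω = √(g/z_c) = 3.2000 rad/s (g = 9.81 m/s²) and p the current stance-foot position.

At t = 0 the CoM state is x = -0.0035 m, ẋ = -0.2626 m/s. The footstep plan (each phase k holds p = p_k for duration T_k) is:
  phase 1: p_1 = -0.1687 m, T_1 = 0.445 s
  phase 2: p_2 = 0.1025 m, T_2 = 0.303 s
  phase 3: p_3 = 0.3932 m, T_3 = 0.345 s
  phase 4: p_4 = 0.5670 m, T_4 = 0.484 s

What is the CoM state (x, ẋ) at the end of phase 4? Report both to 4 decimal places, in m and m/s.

phase 1: p=-0.1687, T=0.445, ωT=1.424000, cosh=2.197226, sinh=1.956476; start (x,ẋ)=(-0.003500, -0.262600) → end (x,ẋ)=(0.033728, 0.457280)
phase 2: p=0.1025, T=0.303, ωT=0.969600, cosh=1.508062, sinh=1.128827; start (x,ẋ)=(0.033728, 0.457280) → end (x,ẋ)=(0.160098, 0.441187)
phase 3: p=0.3932, T=0.345, ωT=1.104000, cosh=1.673875, sinh=1.342332; start (x,ẋ)=(0.160098, 0.441187) → end (x,ẋ)=(0.188084, -0.262792)
phase 4: p=0.5670, T=0.484, ωT=1.548800, cosh=2.459161, sinh=2.246658; start (x,ẋ)=(0.188084, -0.262792) → end (x,ẋ)=(-0.549316, -3.370389)

x = -0.5493, ẋ = -3.3704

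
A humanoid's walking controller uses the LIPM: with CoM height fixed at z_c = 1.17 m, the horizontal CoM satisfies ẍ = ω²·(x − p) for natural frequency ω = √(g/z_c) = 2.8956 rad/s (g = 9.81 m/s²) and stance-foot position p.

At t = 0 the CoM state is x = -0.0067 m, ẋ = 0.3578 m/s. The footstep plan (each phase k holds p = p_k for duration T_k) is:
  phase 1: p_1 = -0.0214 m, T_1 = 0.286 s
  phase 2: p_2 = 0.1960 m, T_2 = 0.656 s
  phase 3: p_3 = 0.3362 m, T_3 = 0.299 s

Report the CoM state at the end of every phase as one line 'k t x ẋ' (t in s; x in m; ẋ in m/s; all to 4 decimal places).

1 0.2860 0.1131 0.5271
2 0.9420 0.5073 1.0162
3 1.2410 0.9188 1.9061

phase 1: p=-0.0214, T=0.286, ωT=0.828142, cosh=1.362961, sinh=0.926100; start (x,ẋ)=(-0.006700, 0.357800) → end (x,ẋ)=(0.113071, 0.527087)
phase 2: p=0.1960, T=0.656, ωT=1.899514, cosh=3.416142, sinh=3.266501; start (x,ẋ)=(0.113071, 0.527087) → end (x,ẋ)=(0.507304, 1.016220)
phase 3: p=0.3362, T=0.299, ωT=0.865784, cosh=1.398796, sinh=0.978074; start (x,ẋ)=(0.507304, 1.016220) → end (x,ẋ)=(0.918798, 1.906070)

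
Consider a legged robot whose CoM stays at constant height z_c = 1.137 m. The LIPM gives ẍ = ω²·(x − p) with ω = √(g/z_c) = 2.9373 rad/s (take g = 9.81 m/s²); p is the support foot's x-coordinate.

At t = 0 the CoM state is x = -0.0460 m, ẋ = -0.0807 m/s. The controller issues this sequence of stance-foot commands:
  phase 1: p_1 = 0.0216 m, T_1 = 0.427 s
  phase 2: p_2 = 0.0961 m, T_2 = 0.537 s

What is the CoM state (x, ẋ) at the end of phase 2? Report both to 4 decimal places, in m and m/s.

phase 1: p=0.0216, T=0.427, ωT=1.254227, cosh=1.895212, sinh=1.609916; start (x,ẋ)=(-0.046000, -0.080700) → end (x,ẋ)=(-0.150748, -0.472611)
phase 2: p=0.0961, T=0.537, ωT=1.577330, cosh=2.524268, sinh=2.317743; start (x,ẋ)=(-0.150748, -0.472611) → end (x,ẋ)=(-0.899934, -2.873511)

x = -0.8999, ẋ = -2.8735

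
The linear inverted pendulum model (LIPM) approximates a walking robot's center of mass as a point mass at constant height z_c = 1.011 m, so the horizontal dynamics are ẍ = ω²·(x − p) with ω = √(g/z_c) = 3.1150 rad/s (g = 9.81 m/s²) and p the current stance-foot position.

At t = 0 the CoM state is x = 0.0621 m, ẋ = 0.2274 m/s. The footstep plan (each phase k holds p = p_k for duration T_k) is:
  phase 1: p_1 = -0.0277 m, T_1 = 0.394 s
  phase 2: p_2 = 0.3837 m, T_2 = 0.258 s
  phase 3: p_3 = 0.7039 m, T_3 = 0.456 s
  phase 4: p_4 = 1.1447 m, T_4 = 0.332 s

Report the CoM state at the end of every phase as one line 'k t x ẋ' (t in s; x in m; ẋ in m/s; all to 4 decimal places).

phase 1: p=-0.0277, T=0.394, ωT=1.227310, cosh=1.852559, sinh=1.559479; start (x,ẋ)=(0.062100, 0.227400) → end (x,ẋ)=(0.252504, 0.857501)
phase 2: p=0.3837, T=0.258, ωT=0.803670, cosh=1.340703, sinh=0.893020; start (x,ẋ)=(0.252504, 0.857501) → end (x,ẋ)=(0.453637, 0.784699)
phase 3: p=0.7039, T=0.456, ωT=1.420440, cosh=2.190274, sinh=1.948667; start (x,ẋ)=(0.453637, 0.784699) → end (x,ẋ)=(0.646644, 0.199586)
phase 4: p=1.1447, T=0.332, ωT=1.034180, cosh=1.584158, sinh=1.228641; start (x,ẋ)=(0.646644, 0.199586) → end (x,ẋ)=(0.434423, -1.589991)

1 0.3940 0.2525 0.8575
2 0.6520 0.4536 0.7847
3 1.1080 0.6466 0.1996
4 1.4400 0.4344 -1.5900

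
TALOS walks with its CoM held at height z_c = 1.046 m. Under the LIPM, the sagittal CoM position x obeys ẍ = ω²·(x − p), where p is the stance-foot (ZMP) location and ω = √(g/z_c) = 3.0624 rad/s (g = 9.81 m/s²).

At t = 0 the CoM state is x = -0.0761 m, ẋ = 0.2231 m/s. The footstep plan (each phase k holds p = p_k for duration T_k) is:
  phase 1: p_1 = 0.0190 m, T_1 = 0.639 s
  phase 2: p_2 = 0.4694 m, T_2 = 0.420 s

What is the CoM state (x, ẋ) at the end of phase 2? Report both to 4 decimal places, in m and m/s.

x = -0.6960, ẋ = -3.1678

phase 1: p=0.0190, T=0.639, ωT=1.956874, cosh=3.609233, sinh=3.467933; start (x,ẋ)=(-0.076100, 0.223100) → end (x,ẋ)=(-0.071594, -0.204761)
phase 2: p=0.4694, T=0.420, ωT=1.286208, cosh=1.947677, sinh=1.671360; start (x,ẋ)=(-0.071594, -0.204761) → end (x,ẋ)=(-0.696034, -3.167820)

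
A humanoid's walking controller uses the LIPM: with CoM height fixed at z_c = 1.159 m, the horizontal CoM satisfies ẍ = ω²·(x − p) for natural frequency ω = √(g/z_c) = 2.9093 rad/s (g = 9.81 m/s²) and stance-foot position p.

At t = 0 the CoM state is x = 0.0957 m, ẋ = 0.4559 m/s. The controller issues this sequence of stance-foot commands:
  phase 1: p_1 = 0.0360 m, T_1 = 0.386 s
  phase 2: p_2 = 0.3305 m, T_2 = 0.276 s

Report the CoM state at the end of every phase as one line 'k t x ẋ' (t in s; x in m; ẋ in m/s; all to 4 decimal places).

1 0.3860 0.3528 1.0136
2 0.6620 0.6712 1.4163

phase 1: p=0.0360, T=0.386, ωT=1.122990, cosh=1.699668, sinh=1.374363; start (x,ẋ)=(0.095700, 0.455900) → end (x,ẋ)=(0.352839, 1.013585)
phase 2: p=0.3305, T=0.276, ωT=0.802967, cosh=1.340076, sinh=0.892078; start (x,ẋ)=(0.352839, 1.013585) → end (x,ẋ)=(0.671231, 1.416258)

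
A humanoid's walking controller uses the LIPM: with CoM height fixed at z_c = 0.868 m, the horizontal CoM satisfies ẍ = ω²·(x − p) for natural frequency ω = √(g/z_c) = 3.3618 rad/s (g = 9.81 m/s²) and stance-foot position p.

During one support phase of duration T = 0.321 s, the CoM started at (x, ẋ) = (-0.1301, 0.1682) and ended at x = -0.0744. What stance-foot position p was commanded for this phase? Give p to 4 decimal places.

ωT = 3.3618·0.321 = 1.079138; cosh(ωT) = 1.641015, sinh(ωT) = 1.301127
x(T) = p + (x₀−p)·cosh(ωT) + (ẋ₀/ω)·sinh(ωT) ⇒ p·(1 − cosh) = x(T) − x₀·cosh − (ẋ₀/ω)·sinh
numerator   = -0.0744 − (-0.1301)·1.641015 − (0.1682/3.3618)·1.301127 = 0.073997
denominator = 1 − 1.641015 = -0.641015
p = 0.073997 / -0.641015 = -0.1154

p = -0.1154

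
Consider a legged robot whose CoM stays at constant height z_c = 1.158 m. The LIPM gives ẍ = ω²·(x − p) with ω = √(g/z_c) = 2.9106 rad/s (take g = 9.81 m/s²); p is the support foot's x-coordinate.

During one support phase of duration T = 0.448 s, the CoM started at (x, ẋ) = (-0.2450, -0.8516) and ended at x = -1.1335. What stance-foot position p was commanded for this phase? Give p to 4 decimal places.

ωT = 2.9106·0.448 = 1.303949; cosh(ωT) = 1.977636, sinh(ωT) = 1.706178
x(T) = p + (x₀−p)·cosh(ωT) + (ẋ₀/ω)·sinh(ωT) ⇒ p·(1 − cosh) = x(T) − x₀·cosh − (ẋ₀/ω)·sinh
numerator   = -1.1335 − (-0.2450)·1.977636 − (-0.8516/2.9106)·1.706178 = -0.149776
denominator = 1 − 1.977636 = -0.977636
p = -0.149776 / -0.977636 = 0.1532

p = 0.1532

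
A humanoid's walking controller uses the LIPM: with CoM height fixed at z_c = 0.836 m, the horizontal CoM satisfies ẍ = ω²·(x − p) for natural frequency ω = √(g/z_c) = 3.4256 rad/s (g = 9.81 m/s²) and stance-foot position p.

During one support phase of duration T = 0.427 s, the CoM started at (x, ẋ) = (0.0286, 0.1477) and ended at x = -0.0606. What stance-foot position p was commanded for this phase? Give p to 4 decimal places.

ωT = 3.4256·0.427 = 1.462731; cosh(ωT) = 2.274669, sinh(ωT) = 2.043067
x(T) = p + (x₀−p)·cosh(ωT) + (ẋ₀/ω)·sinh(ωT) ⇒ p·(1 − cosh) = x(T) − x₀·cosh − (ẋ₀/ω)·sinh
numerator   = -0.0606 − (0.0286)·2.274669 − (0.1477/3.4256)·2.043067 = -0.213745
denominator = 1 − 2.274669 = -1.274669
p = -0.213745 / -1.274669 = 0.1677

p = 0.1677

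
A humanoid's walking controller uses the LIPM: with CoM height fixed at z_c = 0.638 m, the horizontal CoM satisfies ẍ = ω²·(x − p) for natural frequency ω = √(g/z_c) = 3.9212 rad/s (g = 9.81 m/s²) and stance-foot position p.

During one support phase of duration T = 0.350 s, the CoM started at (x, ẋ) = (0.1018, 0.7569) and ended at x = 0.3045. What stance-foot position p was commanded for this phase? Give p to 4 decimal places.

ωT = 3.9212·0.350 = 1.372420; cosh(ωT) = 2.099189, sinh(ωT) = 1.845697
x(T) = p + (x₀−p)·cosh(ωT) + (ẋ₀/ω)·sinh(ωT) ⇒ p·(1 − cosh) = x(T) − x₀·cosh − (ẋ₀/ω)·sinh
numerator   = 0.3045 − (0.1018)·2.099189 − (0.7569/3.9212)·1.845697 = -0.265468
denominator = 1 − 2.099189 = -1.099189
p = -0.265468 / -1.099189 = 0.2415

p = 0.2415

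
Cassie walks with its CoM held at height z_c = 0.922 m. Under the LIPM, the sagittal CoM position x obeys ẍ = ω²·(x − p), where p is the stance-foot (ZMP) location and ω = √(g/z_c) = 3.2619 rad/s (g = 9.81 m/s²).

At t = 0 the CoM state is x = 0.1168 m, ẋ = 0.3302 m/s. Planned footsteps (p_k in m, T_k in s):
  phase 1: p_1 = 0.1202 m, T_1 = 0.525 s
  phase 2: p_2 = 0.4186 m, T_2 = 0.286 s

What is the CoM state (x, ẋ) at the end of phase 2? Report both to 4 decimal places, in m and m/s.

phase 1: p=0.1202, T=0.525, ωT=1.712498, cosh=2.861601, sinh=2.681186; start (x,ẋ)=(0.116800, 0.330200) → end (x,ẋ)=(0.381885, 0.915165)
phase 2: p=0.4186, T=0.286, ωT=0.932903, cosh=1.467644, sinh=1.074234; start (x,ẋ)=(0.381885, 0.915165) → end (x,ẋ)=(0.666105, 1.214487)

x = 0.6661, ẋ = 1.2145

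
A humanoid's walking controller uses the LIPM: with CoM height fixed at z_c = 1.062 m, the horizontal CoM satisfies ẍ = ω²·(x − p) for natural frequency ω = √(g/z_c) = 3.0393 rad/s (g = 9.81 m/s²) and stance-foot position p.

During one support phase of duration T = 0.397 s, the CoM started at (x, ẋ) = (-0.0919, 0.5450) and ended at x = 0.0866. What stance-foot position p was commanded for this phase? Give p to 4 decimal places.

p = 0.0230

ωT = 3.0393·0.397 = 1.206602; cosh(ωT) = 1.820661, sinh(ωT) = 1.521448
x(T) = p + (x₀−p)·cosh(ωT) + (ẋ₀/ω)·sinh(ωT) ⇒ p·(1 − cosh) = x(T) − x₀·cosh − (ẋ₀/ω)·sinh
numerator   = 0.0866 − (-0.0919)·1.820661 − (0.5450/3.0393)·1.521448 = -0.018904
denominator = 1 − 1.820661 = -0.820661
p = -0.018904 / -0.820661 = 0.0230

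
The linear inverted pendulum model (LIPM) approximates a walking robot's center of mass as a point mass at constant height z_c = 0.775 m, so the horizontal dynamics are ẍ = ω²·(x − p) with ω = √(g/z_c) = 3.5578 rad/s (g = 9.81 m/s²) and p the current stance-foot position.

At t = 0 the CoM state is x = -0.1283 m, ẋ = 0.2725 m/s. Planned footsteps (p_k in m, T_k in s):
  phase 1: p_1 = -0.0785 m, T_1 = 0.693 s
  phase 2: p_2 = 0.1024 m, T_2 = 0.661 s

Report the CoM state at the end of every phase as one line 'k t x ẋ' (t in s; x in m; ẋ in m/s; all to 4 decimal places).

phase 1: p=-0.0785, T=0.693, ωT=2.465555, cosh=5.927490, sinh=5.842528; start (x,ẋ)=(-0.128300, 0.272500) → end (x,ẋ)=(0.073804, 0.580071)
phase 2: p=0.1024, T=0.661, ωT=2.351706, cosh=5.299339, sinh=5.204132; start (x,ẋ)=(0.073804, 0.580071) → end (x,ẋ)=(0.799350, 2.544521)

1 0.6930 0.0738 0.5801
2 1.3540 0.7993 2.5445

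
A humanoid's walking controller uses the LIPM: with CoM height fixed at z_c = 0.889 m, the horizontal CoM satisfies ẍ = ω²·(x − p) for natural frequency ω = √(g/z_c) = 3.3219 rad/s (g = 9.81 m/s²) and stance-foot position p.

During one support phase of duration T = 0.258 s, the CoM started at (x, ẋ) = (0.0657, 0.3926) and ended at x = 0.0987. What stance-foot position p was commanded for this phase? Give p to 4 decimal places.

ωT = 3.3219·0.258 = 0.857050; cosh(ωT) = 1.390306, sinh(ωT) = 0.965894
x(T) = p + (x₀−p)·cosh(ωT) + (ẋ₀/ω)·sinh(ωT) ⇒ p·(1 − cosh) = x(T) − x₀·cosh − (ẋ₀/ω)·sinh
numerator   = 0.0987 − (0.0657)·1.390306 − (0.3926/3.3219)·0.965894 = -0.106798
denominator = 1 − 1.390306 = -0.390306
p = -0.106798 / -0.390306 = 0.2736

p = 0.2736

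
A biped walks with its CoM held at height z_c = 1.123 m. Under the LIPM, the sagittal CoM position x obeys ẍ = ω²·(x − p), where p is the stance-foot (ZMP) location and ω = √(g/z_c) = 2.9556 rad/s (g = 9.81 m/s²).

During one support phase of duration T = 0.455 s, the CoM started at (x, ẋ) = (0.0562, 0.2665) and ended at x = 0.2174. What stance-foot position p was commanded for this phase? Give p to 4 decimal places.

p = 0.0563

ωT = 2.9556·0.455 = 1.344798; cosh(ωT) = 2.049002, sinh(ωT) = 1.788409
x(T) = p + (x₀−p)·cosh(ωT) + (ẋ₀/ω)·sinh(ωT) ⇒ p·(1 − cosh) = x(T) − x₀·cosh − (ẋ₀/ω)·sinh
numerator   = 0.2174 − (0.0562)·2.049002 − (0.2665/2.9556)·1.788409 = -0.059011
denominator = 1 − 2.049002 = -1.049002
p = -0.059011 / -1.049002 = 0.0563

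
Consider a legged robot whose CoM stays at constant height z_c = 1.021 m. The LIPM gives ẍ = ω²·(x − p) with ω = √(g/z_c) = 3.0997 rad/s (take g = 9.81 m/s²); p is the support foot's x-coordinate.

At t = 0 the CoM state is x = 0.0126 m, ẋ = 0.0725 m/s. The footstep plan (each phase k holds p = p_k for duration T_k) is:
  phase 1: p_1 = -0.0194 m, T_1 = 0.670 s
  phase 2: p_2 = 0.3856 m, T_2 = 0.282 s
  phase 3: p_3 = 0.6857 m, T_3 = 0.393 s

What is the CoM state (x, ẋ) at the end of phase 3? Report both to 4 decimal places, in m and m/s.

x = 0.2588, ẋ = -0.8937

phase 1: p=-0.0194, T=0.670, ωT=2.076799, cosh=4.052109, sinh=3.926778; start (x,ẋ)=(0.012600, 0.072500) → end (x,ẋ)=(0.202112, 0.683277)
phase 2: p=0.3856, T=0.282, ωT=0.874115, cosh=1.406993, sinh=0.989762; start (x,ẋ)=(0.202112, 0.683277) → end (x,ẋ)=(0.345610, 0.398432)
phase 3: p=0.6857, T=0.393, ωT=1.218182, cosh=1.838402, sinh=1.542634; start (x,ẋ)=(0.345610, 0.398432) → end (x,ẋ)=(0.258767, -0.893730)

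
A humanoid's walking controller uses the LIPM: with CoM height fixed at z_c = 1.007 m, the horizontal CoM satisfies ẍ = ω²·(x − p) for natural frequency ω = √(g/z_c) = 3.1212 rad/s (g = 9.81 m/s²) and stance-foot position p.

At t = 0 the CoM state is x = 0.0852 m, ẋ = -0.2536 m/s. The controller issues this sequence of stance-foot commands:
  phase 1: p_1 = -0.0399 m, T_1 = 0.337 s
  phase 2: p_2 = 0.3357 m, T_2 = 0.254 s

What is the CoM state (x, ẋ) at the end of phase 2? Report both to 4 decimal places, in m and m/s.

x = -0.0092, ẋ = -0.6479

phase 1: p=-0.0399, T=0.337, ωT=1.051844, cosh=1.606110, sinh=1.256817; start (x,ẋ)=(0.085200, -0.253600) → end (x,ẋ)=(0.058907, 0.083430)
phase 2: p=0.3357, T=0.254, ωT=0.792785, cosh=1.331062, sinh=0.878479; start (x,ẋ)=(0.058907, 0.083430) → end (x,ẋ)=(-0.009247, -0.647891)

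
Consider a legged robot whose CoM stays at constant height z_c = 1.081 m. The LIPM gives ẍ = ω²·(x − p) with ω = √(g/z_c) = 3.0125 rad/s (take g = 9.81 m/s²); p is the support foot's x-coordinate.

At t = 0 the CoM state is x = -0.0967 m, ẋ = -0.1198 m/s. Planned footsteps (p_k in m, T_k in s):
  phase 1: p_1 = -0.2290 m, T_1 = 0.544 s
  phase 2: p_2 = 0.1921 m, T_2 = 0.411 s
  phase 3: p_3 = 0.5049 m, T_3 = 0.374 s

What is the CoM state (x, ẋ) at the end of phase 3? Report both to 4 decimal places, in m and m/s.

phase 1: p=-0.2290, T=0.544, ωT=1.638800, cosh=2.671600, sinh=2.477387; start (x,ẋ)=(-0.096700, -0.119800) → end (x,ẋ)=(0.025933, 0.667314)
phase 2: p=0.1921, T=0.411, ωT=1.238138, cosh=1.869554, sinh=1.579630; start (x,ẋ)=(0.025933, 0.667314) → end (x,ẋ)=(0.231353, 0.456851)
phase 3: p=0.5049, T=0.374, ωT=1.126675, cosh=1.704745, sinh=1.380636; start (x,ẋ)=(0.231353, 0.456851) → end (x,ẋ)=(0.247949, -0.358911)

x = 0.2479, ẋ = -0.3589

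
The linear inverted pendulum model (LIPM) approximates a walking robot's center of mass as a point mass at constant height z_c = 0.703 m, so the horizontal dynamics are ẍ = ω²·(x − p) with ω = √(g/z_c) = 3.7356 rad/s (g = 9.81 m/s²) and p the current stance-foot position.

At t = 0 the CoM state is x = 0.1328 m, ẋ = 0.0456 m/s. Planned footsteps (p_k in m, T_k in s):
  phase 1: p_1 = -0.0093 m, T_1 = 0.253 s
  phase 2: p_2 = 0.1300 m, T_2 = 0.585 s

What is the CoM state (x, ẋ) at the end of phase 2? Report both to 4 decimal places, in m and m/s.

x = 1.2711, ẋ = 4.3002

phase 1: p=-0.0093, T=0.253, ωT=0.945107, cosh=1.480863, sinh=1.092225; start (x,ẋ)=(0.132800, 0.045600) → end (x,ẋ)=(0.214463, 0.647312)
phase 2: p=0.1300, T=0.585, ωT=2.185326, cosh=4.502994, sinh=4.390553; start (x,ẋ)=(0.214463, 0.647312) → end (x,ẋ)=(1.271141, 4.300154)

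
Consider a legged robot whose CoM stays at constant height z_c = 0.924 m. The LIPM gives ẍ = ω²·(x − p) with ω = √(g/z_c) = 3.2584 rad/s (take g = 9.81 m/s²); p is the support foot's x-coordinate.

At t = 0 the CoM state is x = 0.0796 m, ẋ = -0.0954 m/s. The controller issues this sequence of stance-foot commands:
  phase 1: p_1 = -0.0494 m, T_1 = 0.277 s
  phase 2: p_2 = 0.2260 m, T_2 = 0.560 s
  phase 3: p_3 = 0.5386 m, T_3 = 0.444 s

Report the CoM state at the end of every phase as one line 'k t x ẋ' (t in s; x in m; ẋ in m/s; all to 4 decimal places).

1 0.2770 0.1056 0.2961
2 0.8370 0.1175 -0.2424
3 1.2810 -0.5549 -3.2971

phase 1: p=-0.0494, T=0.277, ωT=0.902577, cosh=1.435736, sinh=1.030213; start (x,ẋ)=(0.079600, -0.095400) → end (x,ẋ)=(0.105647, 0.296064)
phase 2: p=0.2260, T=0.560, ωT=1.824704, cosh=3.181112, sinh=3.019847; start (x,ẋ)=(0.105647, 0.296064) → end (x,ẋ)=(0.117533, -0.242443)
phase 3: p=0.5386, T=0.444, ωT=1.446730, cosh=2.242267, sinh=2.006928; start (x,ẋ)=(0.117533, -0.242443) → end (x,ẋ)=(-0.554872, -3.297138)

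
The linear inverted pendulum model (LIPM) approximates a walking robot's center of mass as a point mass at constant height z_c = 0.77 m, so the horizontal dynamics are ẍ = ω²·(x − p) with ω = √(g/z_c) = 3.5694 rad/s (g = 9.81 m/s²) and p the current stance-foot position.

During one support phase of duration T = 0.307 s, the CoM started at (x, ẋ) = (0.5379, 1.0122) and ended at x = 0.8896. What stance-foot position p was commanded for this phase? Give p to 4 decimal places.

ωT = 3.5694·0.307 = 1.095806; cosh(ωT) = 1.662931, sinh(ωT) = 1.328661
x(T) = p + (x₀−p)·cosh(ωT) + (ẋ₀/ω)·sinh(ωT) ⇒ p·(1 − cosh) = x(T) − x₀·cosh − (ẋ₀/ω)·sinh
numerator   = 0.8896 − (0.5379)·1.662931 − (1.0122/3.5694)·1.328661 = -0.381669
denominator = 1 − 1.662931 = -0.662931
p = -0.381669 / -0.662931 = 0.5757

p = 0.5757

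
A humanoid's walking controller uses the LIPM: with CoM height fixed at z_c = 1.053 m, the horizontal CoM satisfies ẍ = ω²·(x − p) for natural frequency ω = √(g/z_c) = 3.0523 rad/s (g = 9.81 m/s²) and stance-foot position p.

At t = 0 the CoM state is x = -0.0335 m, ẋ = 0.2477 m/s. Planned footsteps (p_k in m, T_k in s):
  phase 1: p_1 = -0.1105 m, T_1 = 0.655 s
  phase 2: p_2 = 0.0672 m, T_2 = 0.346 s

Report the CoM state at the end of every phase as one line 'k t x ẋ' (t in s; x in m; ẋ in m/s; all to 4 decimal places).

1 0.6550 0.4731 1.7830
2 1.0010 1.4594 4.4387

phase 1: p=-0.1105, T=0.655, ωT=1.999256, cosh=3.759500, sinh=3.624064; start (x,ẋ)=(-0.033500, 0.247700) → end (x,ẋ)=(0.473081, 1.782981)
phase 2: p=0.0672, T=0.346, ωT=1.056096, cosh=1.611468, sinh=1.263656; start (x,ẋ)=(0.473081, 1.782981) → end (x,ẋ)=(1.459421, 4.438725)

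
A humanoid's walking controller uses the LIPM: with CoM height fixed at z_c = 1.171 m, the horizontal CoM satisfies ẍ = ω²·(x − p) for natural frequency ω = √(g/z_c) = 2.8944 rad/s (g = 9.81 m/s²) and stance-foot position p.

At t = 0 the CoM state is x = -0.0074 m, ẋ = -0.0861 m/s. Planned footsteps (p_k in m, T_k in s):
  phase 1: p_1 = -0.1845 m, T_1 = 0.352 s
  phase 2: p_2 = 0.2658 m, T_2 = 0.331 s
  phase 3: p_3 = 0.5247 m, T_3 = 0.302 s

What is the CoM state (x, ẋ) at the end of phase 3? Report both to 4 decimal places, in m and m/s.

phase 1: p=-0.1845, T=0.352, ωT=1.018829, cosh=1.565483, sinh=1.204466; start (x,ẋ)=(-0.007400, -0.086100) → end (x,ẋ)=(0.056918, 0.482619)
phase 2: p=0.2658, T=0.331, ωT=0.958046, cosh=1.495120, sinh=1.111479; start (x,ẋ)=(0.056918, 0.482619) → end (x,ẋ)=(0.138826, 0.049586)
phase 3: p=0.5247, T=0.302, ωT=0.874109, cosh=1.406986, sinh=0.989752; start (x,ẋ)=(0.138826, 0.049586) → end (x,ẋ)=(-0.001263, -1.035661)

x = -0.0013, ẋ = -1.0357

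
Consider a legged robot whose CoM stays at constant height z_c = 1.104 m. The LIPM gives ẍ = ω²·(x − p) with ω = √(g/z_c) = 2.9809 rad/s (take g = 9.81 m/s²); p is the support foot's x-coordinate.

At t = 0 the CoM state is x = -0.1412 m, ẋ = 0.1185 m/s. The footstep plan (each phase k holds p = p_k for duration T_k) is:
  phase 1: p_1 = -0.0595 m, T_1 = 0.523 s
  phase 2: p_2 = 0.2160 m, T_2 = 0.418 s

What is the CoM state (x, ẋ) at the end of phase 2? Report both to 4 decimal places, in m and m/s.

x = -0.6528, ẋ = -2.3317

phase 1: p=-0.0595, T=0.523, ωT=1.559011, cosh=2.482230, sinh=2.271886; start (x,ẋ)=(-0.141200, 0.118500) → end (x,ẋ)=(-0.171984, -0.259150)
phase 2: p=0.2160, T=0.418, ωT=1.246016, cosh=1.882057, sinh=1.594409; start (x,ẋ)=(-0.171984, -0.259150) → end (x,ẋ)=(-0.652820, -2.331733)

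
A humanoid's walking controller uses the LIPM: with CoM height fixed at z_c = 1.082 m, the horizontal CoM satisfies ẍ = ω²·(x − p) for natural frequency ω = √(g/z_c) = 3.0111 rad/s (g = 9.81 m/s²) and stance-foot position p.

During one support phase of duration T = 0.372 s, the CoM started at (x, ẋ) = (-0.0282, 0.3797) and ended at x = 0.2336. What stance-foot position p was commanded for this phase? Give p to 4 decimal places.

ωT = 3.0111·0.372 = 1.120129; cosh(ωT) = 1.695744, sinh(ωT) = 1.369506
x(T) = p + (x₀−p)·cosh(ωT) + (ẋ₀/ω)·sinh(ωT) ⇒ p·(1 − cosh) = x(T) − x₀·cosh − (ẋ₀/ω)·sinh
numerator   = 0.2336 − (-0.0282)·1.695744 − (0.3797/3.0111)·1.369506 = 0.108725
denominator = 1 − 1.695744 = -0.695744
p = 0.108725 / -0.695744 = -0.1563

p = -0.1563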